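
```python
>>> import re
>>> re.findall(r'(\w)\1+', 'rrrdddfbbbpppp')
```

After group 1 captures some text, `\1` only succeeds where that same text appears again.
Because there's exactly one group, `findall` drops the full match and keeps group 1 from each hit.

['r', 'd', 'b', 'p']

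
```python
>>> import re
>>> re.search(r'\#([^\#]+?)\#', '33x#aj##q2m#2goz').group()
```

'#aj#'

The match spans [3:7] → '#aj#'.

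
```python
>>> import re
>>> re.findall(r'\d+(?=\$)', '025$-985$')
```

The `(?=…)`/`(?<=…)` assertion just peeks at neighbouring text; it doesn't advance the match position.
Matches: at [0:3] → '025'; at [5:8] → '985'.
With no groups in the pattern, `findall` gives back each whole match — 2 here.

['025', '985']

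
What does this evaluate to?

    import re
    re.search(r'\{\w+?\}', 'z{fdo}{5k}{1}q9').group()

'{fdo}'

The match spans [1:6] → '{fdo}'.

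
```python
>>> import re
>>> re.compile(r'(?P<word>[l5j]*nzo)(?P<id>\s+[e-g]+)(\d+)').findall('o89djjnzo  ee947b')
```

3 groups means the one result is a tuple of 3 captured strings — 1 here.

[('jjnzo', '  ee', '947')]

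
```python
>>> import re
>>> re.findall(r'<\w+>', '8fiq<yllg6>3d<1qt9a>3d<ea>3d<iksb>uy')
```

['<yllg6>', '<1qt9a>', '<ea>', '<iksb>']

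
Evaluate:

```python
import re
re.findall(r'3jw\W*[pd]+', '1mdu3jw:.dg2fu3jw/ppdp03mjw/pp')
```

['3jw:.d', '3jw/ppdp']

Pattern: the literal '3jw', then zero or more of a non-word character; then one or more of one of [pd].
Matches: at [4:10] → '3jw:.d'; at [14:22] → '3jw/ppdp'.
Since nothing is captured, `findall` lists the 2 matched substrings directly.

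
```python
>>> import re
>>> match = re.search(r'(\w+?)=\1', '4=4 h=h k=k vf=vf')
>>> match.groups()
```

('4',)

After group 1 captures some text, `\1` only succeeds where that same text appears again.
`re.search` scans for the first position where the pattern succeeds.
The match spans [0:3] → '4=4'.
Captured: group 1 = '4'.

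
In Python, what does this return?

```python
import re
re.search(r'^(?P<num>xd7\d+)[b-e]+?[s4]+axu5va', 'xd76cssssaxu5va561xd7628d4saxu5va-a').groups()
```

('xd76',)

Pattern: anchored at the start of the string; then the literal 'xd7', then one or more of a digit (captured as 'num'); then one or more of a character in [b-e] (lazy), then one or more of one of [s4]; then the literal 'axu', then the literal '5va'.
`re.search` scans for the first position where the pattern succeeds.
The match spans [0:15] → 'xd76cssssaxu5va'.
Captured: group 1 = 'xd76'.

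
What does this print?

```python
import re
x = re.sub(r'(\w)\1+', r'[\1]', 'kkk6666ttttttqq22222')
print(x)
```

A backreference is literal: `\1` must see the identical characters the first group matched.
Each match is replaced using the text its own group 1 captured.

[k][6][t][q][2]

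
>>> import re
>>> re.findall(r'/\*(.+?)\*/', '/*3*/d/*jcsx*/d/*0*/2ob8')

['3', 'jcsx', '0']

With the lazy modifier that quantifier settles for the fewest repetitions that let the rest of the pattern succeed (the atoms after it are unaffected and can still be greedy).
Matches: at [0:5] match '/*3*/', group 1 = '3'; at [6:14] match '/*jcsx*/', group 1 = 'jcsx'; at [15:20] match '/*0*/', group 1 = '0'.
With a single group, `findall` returns only what that group captured — 3 items.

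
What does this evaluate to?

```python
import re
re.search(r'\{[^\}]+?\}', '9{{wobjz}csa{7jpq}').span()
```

The match spans [1:9] → '{{wobjz}'.

(1, 9)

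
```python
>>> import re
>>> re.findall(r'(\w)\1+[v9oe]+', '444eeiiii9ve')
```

['4', 'i']

`\1` has to match the exact text group 1 already captured.
Matches: at [0:5] match '444ee', group 1 = '4'; at [5:12] match 'iiii9ve', group 1 = 'i'.
One capturing group, so `findall` returns just the captured substring from each match — 2 in all.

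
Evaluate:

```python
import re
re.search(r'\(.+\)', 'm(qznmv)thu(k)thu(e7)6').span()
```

(1, 21)

The match spans [1:21] → '(qznmv)thu(k)thu(e7)'.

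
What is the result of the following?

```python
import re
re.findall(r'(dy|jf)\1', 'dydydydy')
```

['dy', 'dy']

A backreference is literal: `\1` must see the identical characters the first group matched.
`findall` collects group 1 from each match (2 total).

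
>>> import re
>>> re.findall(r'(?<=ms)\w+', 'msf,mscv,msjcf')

The lookaround is zero-width — it requires the adjacent text to match without consuming it, so the asserted text isn't part of the match.
Walking the string: at [2:3] → 'f'; at [6:8] → 'cv'; at [11:14] → 'jcf'.
No capturing groups, so `findall` returns the 3 full match strings.

['f', 'cv', 'jcf']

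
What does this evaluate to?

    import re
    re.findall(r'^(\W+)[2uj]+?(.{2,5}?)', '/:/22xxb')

Pattern: anchored at the start of the string; then one or more of a non-word character (captured); then one or more of one of [2uj] (lazy); then 2 to 5 of any character (lazy) (captured).
The `?` after the quantifier makes it lazy — it takes as little as possible before letting the rest of the pattern try.
Scanning left to right: at [0:6] match '/:/22x', groups = ('/:/', '2x').
Multiple groups make `findall` return tuples — one 2-tuple for the one match.

[('/:/', '2x')]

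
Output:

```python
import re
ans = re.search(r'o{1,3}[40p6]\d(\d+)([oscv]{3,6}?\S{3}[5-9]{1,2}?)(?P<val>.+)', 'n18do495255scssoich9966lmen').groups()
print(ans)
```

('5255', 'scssoich9', '966lmen')

The pattern matches 1 to 3 of the literal 'o', then one of [40p6], then a digit; then one or more of a digit (captured); then 3 to 6 of one of [oscv] (lazy), then exactly 3 of a non-whitespace character, then 1 to 2 of a character in [5-9] (lazy) (captured); then one or more of any character (captured as 'val').
A non-greedy quantifier consumes as few characters as it can — just enough that the remainder of the pattern still matches from where it stops; whatever follows it matches normally.
`re.search` tries every starting position until one works.
The match spans [4:27] → 'o495255scssoich9966lmen'.
Captured: group 1 = '5255', group 2 = 'scssoich9', group 3 = '966lmen'.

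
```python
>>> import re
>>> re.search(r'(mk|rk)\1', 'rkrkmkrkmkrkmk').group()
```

'rkrk'

The backreference `\1` re-matches whatever the first group consumed, character for character.
`re.search` scans for the first position where the pattern succeeds.
The match spans [0:4] → 'rkrk'.
Captured: group 1 = 'rk'.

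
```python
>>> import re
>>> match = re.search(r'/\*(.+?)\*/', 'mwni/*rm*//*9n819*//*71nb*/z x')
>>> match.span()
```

(4, 10)

Because the quantifier is non-greedy, it stops expanding at the earliest point where the rest of the pattern can succeed.
The match spans [4:10] → '/*rm*/'.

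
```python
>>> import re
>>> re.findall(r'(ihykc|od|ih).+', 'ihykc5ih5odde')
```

['ihykc']

The regex engine tests alternatives in the order written; an earlier branch that matches wins even if a later one would match more.
`findall` collects group 1 from the one match (1 total).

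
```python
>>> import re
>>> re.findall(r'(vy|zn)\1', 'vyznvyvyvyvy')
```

['vy', 'vy']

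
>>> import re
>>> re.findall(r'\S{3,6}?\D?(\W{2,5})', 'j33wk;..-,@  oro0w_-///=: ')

The pattern matches 3 to 6 of a non-whitespace character (lazy), then optionally a non-digit; then 2 to 5 of a non-word character (captured).
Lazy quantifiers expand one character at a time until the remainder of the pattern can match.
Matches: at [0:10] match 'j33wk;..-,', group 1 = ';..-,'; at [13:24] match 'oro0w_-///=', group 1 = '-///='.
`findall` collects group 1 from each match (2 total).

[';..-,', '-///=']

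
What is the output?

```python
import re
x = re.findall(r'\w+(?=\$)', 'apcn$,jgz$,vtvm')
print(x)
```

The positive lookaround only admits positions where the adjacent text matches; those characters stay outside the span.
Matches: at [0:4] → 'apcn'; at [6:9] → 'jgz'.
With no groups in the pattern, `findall` gives back each whole match — 2 here.

['apcn', 'jgz']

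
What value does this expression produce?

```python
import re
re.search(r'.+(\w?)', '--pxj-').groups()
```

('',)

The pattern matches one or more of any character; then optionally a word character (captured).
`search` walks the string left to right and returns the first match it finds.
The match spans [0:6] → '--pxj-'.
Captured: group 1 = ''.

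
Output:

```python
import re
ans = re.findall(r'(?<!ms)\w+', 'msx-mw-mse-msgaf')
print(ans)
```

The negative lookahead/lookbehind blocks any match where the forbidden context is present.
Scanning left to right: at [0:3] → 'msx'; at [4:6] → 'mw'; at [7:10] → 'mse'; at [11:16] → 'msgaf'.
With no groups in the pattern, `findall` gives back each whole match — 4 here.

['msx', 'mw', 'mse', 'msgaf']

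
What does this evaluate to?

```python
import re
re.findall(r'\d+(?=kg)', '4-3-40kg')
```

The `(?=…)`/`(?<=…)` assertion just peeks at neighbouring text; it doesn't advance the match position.
Scanning left to right: at [4:6] → '40'.
With no groups in the pattern, `findall` gives back each whole match — 1 here.

['40']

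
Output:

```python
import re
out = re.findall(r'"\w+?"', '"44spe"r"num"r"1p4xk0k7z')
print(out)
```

`findall` yields the raw match text (2 of them) because the pattern has no groups.

['"44spe"', '"num"']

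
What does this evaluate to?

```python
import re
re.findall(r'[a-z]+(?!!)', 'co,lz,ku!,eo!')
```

['co', 'lz', 'k', 'e']

The negative lookaround is zero-width — it rules out positions where the adjacent text would match, without consuming anything.
Walking the string: at [0:2] → 'co'; at [3:5] → 'lz'; at [6:7] → 'k'; at [10:11] → 'e'.
Since nothing is captured, `findall` lists the 4 matched substrings directly.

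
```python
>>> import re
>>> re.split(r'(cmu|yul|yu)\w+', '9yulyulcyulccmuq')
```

['9', 'yul', '']

Branches in `(...|...)` are attempted left-to-right; the first branch that allows the whole pattern to succeed is taken.
With a capturing group present, the delimiter's captured portion is kept in the result list.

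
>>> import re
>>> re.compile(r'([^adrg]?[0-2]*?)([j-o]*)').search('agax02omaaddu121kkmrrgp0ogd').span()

(0, 0)

This matches optionally any character except [adrg], then zero or more of a character in [0-2] (lazy) (captured); then zero or more of a character in [j-o] (captured).
The match spans [0:0] → ''.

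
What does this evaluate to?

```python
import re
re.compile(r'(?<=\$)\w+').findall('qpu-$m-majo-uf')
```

['m']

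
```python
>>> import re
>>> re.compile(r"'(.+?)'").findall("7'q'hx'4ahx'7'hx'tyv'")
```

A non-greedy quantifier consumes as few characters as it can — just enough that the remainder of the pattern still matches from where it stops; whatever follows it matches normally.
Scanning left to right: at [1:4] match "'q'", group 1 = 'q'; at [6:12] match "'4ahx'", group 1 = '4ahx'; at [13:17] match "'hx'", group 1 = 'hx'.
With a single group, `findall` returns only what that group captured — 3 items.

['q', '4ahx', 'hx']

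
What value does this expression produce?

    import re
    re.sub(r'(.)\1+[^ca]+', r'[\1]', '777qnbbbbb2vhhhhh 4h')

'[7]'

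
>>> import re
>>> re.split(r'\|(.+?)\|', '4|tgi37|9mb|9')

A `+?`/`*?`/`{m,n}?` starts at its minimum and grows only as far as needed for what follows to match.
Because the pattern has a capturing group, `split` also inserts each captured text between the pieces.

['4', 'tgi37', '9mb|9']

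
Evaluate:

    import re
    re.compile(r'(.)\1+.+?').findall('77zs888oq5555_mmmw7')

['7', '8', '5', 'm']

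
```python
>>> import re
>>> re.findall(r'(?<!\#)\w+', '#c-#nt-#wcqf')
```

['t', 'cqf']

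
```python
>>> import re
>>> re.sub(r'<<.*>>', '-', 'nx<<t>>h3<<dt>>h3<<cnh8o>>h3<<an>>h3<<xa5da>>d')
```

Matches: at [2:45] → '<<t>>h3<<dt>>h3<<cnh8o>>h3<<an>>h3<<xa5da>>'.
Each match is replaced by '-'.

'nx-d'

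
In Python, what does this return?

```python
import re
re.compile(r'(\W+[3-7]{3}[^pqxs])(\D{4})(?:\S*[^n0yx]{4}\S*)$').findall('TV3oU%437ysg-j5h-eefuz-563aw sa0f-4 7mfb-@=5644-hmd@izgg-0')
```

[('-563a', 'w sa')]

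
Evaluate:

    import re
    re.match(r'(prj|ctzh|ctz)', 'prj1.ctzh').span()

(0, 3)

`re.match` won't scan ahead — the pattern has to work from the very first character.
The match spans [0:3] → 'prj'.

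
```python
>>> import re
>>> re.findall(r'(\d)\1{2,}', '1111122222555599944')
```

`\1` is not a pattern — it's the concrete string captured by group 1, re-applied verbatim.
With a single group, `findall` returns only what that group captured — 4 items.

['1', '2', '5', '9']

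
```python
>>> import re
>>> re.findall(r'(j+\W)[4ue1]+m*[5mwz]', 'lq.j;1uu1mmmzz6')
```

['j;']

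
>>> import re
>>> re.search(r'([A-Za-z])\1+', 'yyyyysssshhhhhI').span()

(0, 5)

`\1` has to match the exact text group 1 already captured.
The match spans [0:5] → 'yyyyy'.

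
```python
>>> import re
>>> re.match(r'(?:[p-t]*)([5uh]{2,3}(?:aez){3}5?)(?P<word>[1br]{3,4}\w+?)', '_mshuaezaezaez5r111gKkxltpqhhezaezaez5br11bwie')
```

This matches zero or more of a character in [p-t] (non-capturing group); then 2 to 3 of one of [5uh], then the literal 'aez' repeated 3 times, then optionally a literal '5' (captured); then 3 to 4 of one of [1br], then one or more of a word character (lazy) (captured as 'word').
`re.match` won't scan ahead — the pattern has to work from the very first character.
Here the string doesn't start with a match, so the call returns None.

None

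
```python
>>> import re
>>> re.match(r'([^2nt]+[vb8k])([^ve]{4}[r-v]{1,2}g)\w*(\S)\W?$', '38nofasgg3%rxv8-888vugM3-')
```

This matches one or more of any character except [2nt], then one of [vb8k] (captured); then exactly 4 of any character except [ve], then 1 to 2 of a character in [r-v], then a literal 'g' (captured); then zero or more of a word character; then a non-whitespace character (captured); then optionally a non-word character; then anchored at the end.
`re.match` only tries the pattern at the start of the string.
Here the pattern fails at index 0, so the call returns None.

None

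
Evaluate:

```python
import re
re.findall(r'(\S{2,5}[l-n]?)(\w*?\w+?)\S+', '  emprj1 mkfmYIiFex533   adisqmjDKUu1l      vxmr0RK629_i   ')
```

[('empr', 'j'), ('mkfmY', 'I'), ('adisqm', 'j'), ('vxmr0', 'R')]

Pattern: 2 to 5 of a non-whitespace character, then optionally a character in [l-n] (captured); then zero or more of a word character (lazy), then one or more of a word character (lazy) (captured); then one or more of a non-whitespace character.
Matches: at [2:8] match 'emprj1', groups = ('empr', 'j'); at [9:22] match 'mkfmYIiFex533', groups = ('mkfmY', 'I'); at [25:38] match 'adisqmjDKUu1l', groups = ('adisqm', 'j'); at [44:56] match 'vxmr0RK629_i', groups = ('vxmr0', 'R').
`findall` packs the 2 group values into a tuple for every match.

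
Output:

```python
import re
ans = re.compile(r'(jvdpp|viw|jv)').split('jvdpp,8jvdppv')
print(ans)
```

Alternation tries branches left to right and keeps the first one that lets the overall match succeed at that position.
Matches to split on: at [0:5] → 'jvdpp'; at [7:12] → 'jvdpp'.
The group in the pattern means `split` returns the separators' captures alongside the pieces.

['', 'jvdpp', ',8', 'jvdpp', 'v']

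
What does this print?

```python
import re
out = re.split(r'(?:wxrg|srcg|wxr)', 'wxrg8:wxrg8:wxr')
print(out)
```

['', '8:', '8:', '']

Alternation tries branches left to right and keeps the first one that lets the overall match succeed at that position.
Matches to split on: at [0:4] → 'wxrg'; at [6:10] → 'wxrg'; at [12:15] → 'wxr'.
`split` removes every match and returns the 4 fragments in between.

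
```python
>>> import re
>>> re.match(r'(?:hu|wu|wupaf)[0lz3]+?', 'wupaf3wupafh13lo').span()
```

(0, 6)

`match` is anchored at position 0; if the pattern doesn't fit there, it returns None.
The match spans [0:6] → 'wupaf3'.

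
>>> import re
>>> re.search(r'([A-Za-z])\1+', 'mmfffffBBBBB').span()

`\1` has to match the exact text group 1 already captured.
Unlike `match`, `search` isn't anchored — it looks for the pattern anywhere in the string.
The match spans [0:2] → 'mm'.
Captured: group 1 = 'm'.

(0, 2)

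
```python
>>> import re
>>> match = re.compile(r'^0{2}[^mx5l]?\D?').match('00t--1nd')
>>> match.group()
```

'00t-'

This matches anchored at the start of the string; then exactly 2 of the literal '0', then optionally any character except [mx5l]; then optionally a non-digit.
With `match`, the pattern is implicitly anchored at the beginning.
The match spans [0:4] → '00t-'.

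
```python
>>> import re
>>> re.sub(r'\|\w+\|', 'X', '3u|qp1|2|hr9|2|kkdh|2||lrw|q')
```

'3uX2X2X2|Xq'

Every occurrence is swapped for 'X'.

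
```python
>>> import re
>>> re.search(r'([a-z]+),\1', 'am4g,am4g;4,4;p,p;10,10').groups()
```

('p',)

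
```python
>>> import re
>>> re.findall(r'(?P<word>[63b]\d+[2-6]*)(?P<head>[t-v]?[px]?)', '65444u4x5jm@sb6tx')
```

[('65444', 'u'), ('b6', 'tx')]

The pattern matches one of [63b], then one or more of a digit, then zero or more of a character in [2-6] (captured as 'word'); then optionally a character in [t-v], then optionally one of [px] (captured as 'head').
`findall` packs the 2 group values into a tuple for every match.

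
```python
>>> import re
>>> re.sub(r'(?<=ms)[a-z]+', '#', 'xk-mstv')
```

The positive lookaround only admits positions where the adjacent text matches; those characters stay outside the span.
`sub` substitutes '#' at each match site.

'xk-ms#'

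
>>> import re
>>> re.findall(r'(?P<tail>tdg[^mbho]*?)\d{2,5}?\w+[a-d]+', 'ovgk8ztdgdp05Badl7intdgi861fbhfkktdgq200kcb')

The pattern matches the literal 'tdg', then zero or more of any character except [mbho] (lazy) (captured as 'tail'); then 2 to 5 of a digit (lazy), then one or more of a word character, then one or more of a character in [a-d].
Walking the string: at [6:43] match 'tdgdp05Badl7intdgi861fbhfkktdgq200kcb', group 1 = 'tdgdp'.
Because there's exactly one group, `findall` drops the full match and keeps group 1 from the one hit.

['tdgdp']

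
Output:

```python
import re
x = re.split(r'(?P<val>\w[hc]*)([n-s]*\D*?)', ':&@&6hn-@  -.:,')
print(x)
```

[':&@&', '6h', 'n', '-@  -.:,']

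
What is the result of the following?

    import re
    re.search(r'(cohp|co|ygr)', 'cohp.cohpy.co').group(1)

'cohp'

The match spans [0:4] → 'cohp'.
Captured: group 1 = 'cohp'.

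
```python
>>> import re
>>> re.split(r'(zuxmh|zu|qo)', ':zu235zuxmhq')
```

`|` is ordered: at each position the engine commits to the first alternative that works.
Matches to split on: at [1:3] → 'zu'; at [6:11] → 'zuxmh'.
With a capturing group present, the delimiter's captured portion is kept in the result list.

[':', 'zu', '235', 'zuxmh', 'q']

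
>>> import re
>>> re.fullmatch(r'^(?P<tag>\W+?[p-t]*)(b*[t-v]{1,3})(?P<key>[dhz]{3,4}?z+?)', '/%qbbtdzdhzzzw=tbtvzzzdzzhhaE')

Pattern: anchored at the start of the string; then one or more of a non-word character (lazy), then zero or more of a character in [p-t] (captured as 'tag'); then zero or more of a literal 'b', then 1 to 3 of a character in [t-v] (captured); then 3 to 4 of one of [dhz] (lazy), then one or more of the literal 'z' (lazy) (captured as 'key').
`fullmatch` succeeds only if the pattern covers the string from start to end.
Here the string isn't matched end-to-end, so the call returns None.

None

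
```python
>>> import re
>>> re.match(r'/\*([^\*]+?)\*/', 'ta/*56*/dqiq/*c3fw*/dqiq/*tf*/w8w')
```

None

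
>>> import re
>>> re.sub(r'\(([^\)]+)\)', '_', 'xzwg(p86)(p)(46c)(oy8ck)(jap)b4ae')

`sub` substitutes '_' at each match site.

'xzwg_____b4ae'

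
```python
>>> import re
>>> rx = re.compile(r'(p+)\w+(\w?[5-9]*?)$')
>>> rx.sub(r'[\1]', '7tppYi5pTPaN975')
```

'7t[pp]'

Pattern: one or more of a literal 'p' (captured); then one or more of a word character; then optionally a word character, then zero or more of a character in [5-9] (lazy) (captured); then anchored at the end.
Each match is replaced using the text its own group 1 captured.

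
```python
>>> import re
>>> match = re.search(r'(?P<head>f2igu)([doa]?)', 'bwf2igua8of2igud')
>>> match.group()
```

This matches the literal 'f2i', then the literal 'gu' (captured as 'head'); then optionally one of [doa] (captured).
`re.search` tries every starting position until one works.
The match spans [2:8] → 'f2igua'.
Captured: group 1 = 'f2igu', group 2 = 'a'.

'f2igua'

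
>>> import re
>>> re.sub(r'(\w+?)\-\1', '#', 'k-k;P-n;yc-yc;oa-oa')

`\1` has to match the exact text group 1 already captured.
Each match is replaced by '#'.

'#;P-n;#;#'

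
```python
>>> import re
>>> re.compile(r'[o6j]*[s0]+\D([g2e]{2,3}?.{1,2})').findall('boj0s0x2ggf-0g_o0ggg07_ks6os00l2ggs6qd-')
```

['2ggf', 'gg07', '2ggs']

A `+?`/`*?`/`{m,n}?` starts at its minimum and grows only as far as needed for what follows to match.
`findall` collects group 1 from each match (3 total).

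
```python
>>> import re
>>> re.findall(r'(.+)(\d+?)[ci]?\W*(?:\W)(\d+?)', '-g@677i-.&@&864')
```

[('-g@67', '7', '8')]

The pattern matches one or more of any character (captured); then one or more of a digit (lazy) (captured); then optionally one of [ci], then zero or more of a non-word character; then a non-word character (non-capturing group); then one or more of a digit (lazy) (captured).
Lazy quantifiers expand one character at a time until the remainder of the pattern can match.
Walking the string: at [0:13] match '-g@677i-.&@&8', groups = ('-g@67', '7', '8').
`findall` packs the 3 group values into a tuple for every match.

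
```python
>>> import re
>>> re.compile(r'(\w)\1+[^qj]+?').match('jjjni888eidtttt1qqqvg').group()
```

'jjjn'

`\1` is not a pattern — it's the concrete string captured by group 1, re-applied verbatim.
`re.match` won't scan ahead — the pattern has to work from the very first character.
The match spans [0:4] → 'jjjn'.
Captured: group 1 = 'j'.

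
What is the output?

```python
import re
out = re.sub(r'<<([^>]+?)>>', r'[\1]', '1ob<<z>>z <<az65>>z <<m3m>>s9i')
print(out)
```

1ob[z]z [az65]z [m3m]s9i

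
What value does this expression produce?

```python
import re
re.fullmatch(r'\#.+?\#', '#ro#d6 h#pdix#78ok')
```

None

`re.fullmatch` requires the pattern to consume the entire string.
Here there's no way to consume every character, so the call returns None.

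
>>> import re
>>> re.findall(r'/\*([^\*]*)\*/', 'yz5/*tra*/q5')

['tra']

Because there's exactly one group, `findall` drops the full match and keeps group 1 from the one hit.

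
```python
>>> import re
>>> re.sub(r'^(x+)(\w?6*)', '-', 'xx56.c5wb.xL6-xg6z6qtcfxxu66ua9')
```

'-.c5wb.xL6-xg6z6qtcfxxu66ua9'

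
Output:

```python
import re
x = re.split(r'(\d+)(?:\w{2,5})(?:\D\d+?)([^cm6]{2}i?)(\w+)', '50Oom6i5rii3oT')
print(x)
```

['', '50', 'rii', '3oT', '']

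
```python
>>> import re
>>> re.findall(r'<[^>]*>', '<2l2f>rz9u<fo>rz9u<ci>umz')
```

Walking the string: at [0:6] → '<2l2f>'; at [10:14] → '<fo>'; at [18:22] → '<ci>'.
Since nothing is captured, `findall` lists the 3 matched substrings directly.

['<2l2f>', '<fo>', '<ci>']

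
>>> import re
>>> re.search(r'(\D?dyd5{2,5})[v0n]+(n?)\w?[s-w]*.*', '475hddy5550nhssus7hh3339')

None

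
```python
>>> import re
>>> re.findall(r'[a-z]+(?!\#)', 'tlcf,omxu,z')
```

Because the assertion is negative and zero-width, positions next to the forbidden text are skipped.
Matches: at [0:4] → 'tlcf'; at [5:9] → 'omxu'; at [10:11] → 'z'.
`findall` yields the raw match text (3 of them) because the pattern has no groups.

['tlcf', 'omxu', 'z']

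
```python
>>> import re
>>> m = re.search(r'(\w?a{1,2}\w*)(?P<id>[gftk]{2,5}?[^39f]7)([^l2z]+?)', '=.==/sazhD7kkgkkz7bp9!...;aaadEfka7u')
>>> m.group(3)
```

'b'

The pattern matches optionally a word character, then 1 to 2 of a literal 'a', then zero or more of a word character (captured); then 2 to 5 of one of [gftk] (lazy), then any character except [39f], then the literal '7' (captured as 'id'); then one or more of any character except [l2z] (lazy) (captured).
With the lazy modifier that quantifier settles for the fewest repetitions that let the rest of the pattern succeed (the atoms after it are unaffected and can still be greedy).
`re.search` scans for the first position where the pattern succeeds.
The match spans [5:19] → 'sazhD7kkgkkz7b'.
Captured: group 1 = 'sazhD7kkg', group 2 = 'kkz7', group 3 = 'b'.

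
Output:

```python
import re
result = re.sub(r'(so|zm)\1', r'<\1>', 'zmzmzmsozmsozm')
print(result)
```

A backreference is literal: `\1` must see the identical characters the first group matched.
Matches: at [0:4] → 'zmzm'.
The replacement refers to a captured group, so each match is rewritten using its own captured text.

<zm>zmsozmsozm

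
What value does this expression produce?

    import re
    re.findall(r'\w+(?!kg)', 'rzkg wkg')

['rzkg', 'wkg']

A negative assertion filters positions out without eating any characters.
Scanning left to right: at [0:4] → 'rzkg'; at [5:8] → 'wkg'.
Since nothing is captured, `findall` lists the 2 matched substrings directly.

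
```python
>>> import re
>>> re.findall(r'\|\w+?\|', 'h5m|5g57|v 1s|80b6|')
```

['|5g57|', '|80b6|']

With no groups in the pattern, `findall` gives back each whole match — 2 here.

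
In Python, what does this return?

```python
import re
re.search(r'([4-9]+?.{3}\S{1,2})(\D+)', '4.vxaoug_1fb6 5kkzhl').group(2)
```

'ug_'

The match spans [0:9] → '4.vxaoug_'.
Captured: group 1 = '4.vxao', group 2 = 'ug_'.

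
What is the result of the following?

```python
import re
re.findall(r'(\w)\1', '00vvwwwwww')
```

`\1` is not a pattern — it's the concrete string captured by group 1, re-applied verbatim.
Because there's exactly one group, `findall` drops the full match and keeps group 1 from each hit.

['0', 'v', 'w', 'w', 'w']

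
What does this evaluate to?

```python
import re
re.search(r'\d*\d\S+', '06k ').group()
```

'06k'

This matches zero or more of a digit, then a digit; then one or more of a non-whitespace character.
Unlike `match`, `search` isn't anchored — it looks for the pattern anywhere in the string.
The match spans [0:3] → '06k'.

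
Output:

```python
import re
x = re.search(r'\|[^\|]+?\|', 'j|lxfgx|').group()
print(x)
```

|lxfgx|

The match spans [1:8] → '|lxfgx|'.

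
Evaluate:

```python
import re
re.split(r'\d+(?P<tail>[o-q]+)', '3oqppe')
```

['', 'oqpp', 'e']

The pattern matches one or more of a digit; then one or more of a character in [o-q] (captured as 'tail').
Matches to split on: at [0:5] → '3oqpp'.
Because the pattern has a capturing group, `split` also inserts each captured text between the pieces.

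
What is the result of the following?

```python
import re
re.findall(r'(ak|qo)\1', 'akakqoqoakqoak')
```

`\1` is not a pattern — it's the concrete string captured by group 1, re-applied verbatim.
Matches: at [0:4] match 'akak', group 1 = 'ak'; at [4:8] match 'qoqo', group 1 = 'qo'.
`findall` collects group 1 from each match (2 total).

['ak', 'qo']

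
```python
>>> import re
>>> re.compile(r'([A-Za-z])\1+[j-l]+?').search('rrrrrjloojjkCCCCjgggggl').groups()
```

('r',)

A backreference is literal: `\1` must see the identical characters the first group matched.
`re.search` scans for the first position where the pattern succeeds.
The match spans [0:6] → 'rrrrrj'.
Captured: group 1 = 'r'.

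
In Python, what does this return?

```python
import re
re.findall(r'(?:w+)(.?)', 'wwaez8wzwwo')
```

Pattern: one or more of a literal 'w' (non-capturing group); then optionally any character (captured).
Matches: at [0:3] match 'wwa', group 1 = 'a'; at [6:8] match 'wz', group 1 = 'z'; at [8:11] match 'wwo', group 1 = 'o'.
Because there's exactly one group, `findall` drops the full match and keeps group 1 from each hit.

['a', 'z', 'o']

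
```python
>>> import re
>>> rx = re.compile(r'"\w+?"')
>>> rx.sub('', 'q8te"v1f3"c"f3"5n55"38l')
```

'q8tec5n55"38l'

Matches: at [4:10] → '"v1f3"'; at [11:15] → '"f3"'.
Every occurrence is swapped for ''.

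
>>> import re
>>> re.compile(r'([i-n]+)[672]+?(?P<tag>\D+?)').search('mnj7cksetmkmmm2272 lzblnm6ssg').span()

(0, 5)

Lazy quantifiers expand one character at a time until the remainder of the pattern can match.
The match spans [0:5] → 'mnj7c'.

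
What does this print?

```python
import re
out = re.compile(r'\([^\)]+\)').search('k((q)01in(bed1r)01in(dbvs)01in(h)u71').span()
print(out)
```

(1, 5)

The match spans [1:5] → '((q)'.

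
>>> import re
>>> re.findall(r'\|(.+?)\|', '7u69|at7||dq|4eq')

Because the quantifier is non-greedy, it stops expanding at the earliest point where the rest of the pattern can succeed.
`findall` collects group 1 from each match (2 total).

['at7', 'dq']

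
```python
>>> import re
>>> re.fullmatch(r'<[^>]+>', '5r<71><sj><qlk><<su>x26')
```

None

`re.fullmatch` is like wrapping the pattern in `^…$` (in single-line mode).
Here the pattern can't cover the whole string, so the call returns None.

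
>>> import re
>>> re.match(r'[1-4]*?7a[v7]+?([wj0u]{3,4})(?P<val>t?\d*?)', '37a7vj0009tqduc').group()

'37a7vj000'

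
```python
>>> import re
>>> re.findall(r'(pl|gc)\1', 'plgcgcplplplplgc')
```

['gc', 'pl', 'pl']

After group 1 captures some text, `\1` only succeeds where that same text appears again.
Matches: at [2:6] match 'gcgc', group 1 = 'gc'; at [6:10] match 'plpl', group 1 = 'pl'; at [10:14] match 'plpl', group 1 = 'pl'.
With a single group, `findall` returns only what that group captured — 3 items.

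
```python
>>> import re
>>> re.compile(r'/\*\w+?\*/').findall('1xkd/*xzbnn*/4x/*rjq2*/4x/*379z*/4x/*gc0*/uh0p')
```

Since nothing is captured, `findall` lists the 4 matched substrings directly.

['/*xzbnn*/', '/*rjq2*/', '/*379z*/', '/*gc0*/']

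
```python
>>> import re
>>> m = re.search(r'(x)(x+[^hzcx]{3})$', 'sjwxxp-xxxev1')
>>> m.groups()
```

('x', 'xxev1')

Pattern: a literal 'x' (captured); then one or more of the literal 'x', then exactly 3 of any character except [hzcx] (captured); then anchored at the end.
Unlike `match`, `search` isn't anchored — it looks for the pattern anywhere in the string.
The match spans [7:13] → 'xxxev1'.
Captured: group 1 = 'x', group 2 = 'xxev1'.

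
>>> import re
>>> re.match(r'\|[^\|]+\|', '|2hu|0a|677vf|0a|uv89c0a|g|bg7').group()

'|2hu|'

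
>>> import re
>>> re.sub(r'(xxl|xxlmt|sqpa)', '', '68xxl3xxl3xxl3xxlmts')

'68333mts'

`|` is ordered: at each position the engine commits to the first alternative that works.
Matches: at [2:5] → 'xxl'; at [6:9] → 'xxl'; at [10:13] → 'xxl'; at [14:17] → 'xxl'.
Every occurrence is swapped for ''.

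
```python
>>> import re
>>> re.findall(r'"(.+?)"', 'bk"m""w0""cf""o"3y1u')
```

['m', 'w0', 'cf', 'o']

The `?` after the quantifier makes it lazy — it takes as little as possible before letting the rest of the pattern try.
With a single group, `findall` returns only what that group captured — 4 items.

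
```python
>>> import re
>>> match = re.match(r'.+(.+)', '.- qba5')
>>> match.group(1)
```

The match spans [0:7] → '.- qba5'.
Captured: group 1 = '5'.

'5'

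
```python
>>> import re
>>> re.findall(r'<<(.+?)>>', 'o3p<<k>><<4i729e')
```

['k']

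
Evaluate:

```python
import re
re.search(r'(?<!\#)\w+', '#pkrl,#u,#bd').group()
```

'krl'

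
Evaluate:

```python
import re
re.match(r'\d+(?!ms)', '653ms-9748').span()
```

(0, 2)

`re.match` only tries the pattern at the start of the string.
The match spans [0:2] → '65'.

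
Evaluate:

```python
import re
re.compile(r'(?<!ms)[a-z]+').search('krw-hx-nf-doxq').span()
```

The negative lookaround is zero-width — it rules out positions where the adjacent text would match, without consuming anything.
`search` walks the string left to right and returns the first match it finds.
The match spans [0:3] → 'krw'.

(0, 3)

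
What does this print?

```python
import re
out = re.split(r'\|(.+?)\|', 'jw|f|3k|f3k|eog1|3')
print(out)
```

['jw', 'f', '3k', 'f3k', 'eog1|3']

With a capturing group present, the delimiter's captured portion is kept in the result list.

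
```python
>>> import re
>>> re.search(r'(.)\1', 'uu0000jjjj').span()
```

After group 1 captures some text, `\1` only succeeds where that same text appears again.
`search` walks the string left to right and returns the first match it finds.
The match spans [0:2] → 'uu'.
Captured: group 1 = 'u'.

(0, 2)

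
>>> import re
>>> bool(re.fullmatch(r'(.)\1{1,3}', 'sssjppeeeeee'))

False

The backreference `\1` re-matches whatever the first group consumed, character for character.
For `fullmatch`, every character of the input must be accounted for by the pattern.
Here the string isn't matched end-to-end, so the call returns None, and `bool(None)` is False.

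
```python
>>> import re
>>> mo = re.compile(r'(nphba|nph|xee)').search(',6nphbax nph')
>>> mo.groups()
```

The match spans [2:7] → 'nphba'.
Captured: group 1 = 'nphba'.

('nphba',)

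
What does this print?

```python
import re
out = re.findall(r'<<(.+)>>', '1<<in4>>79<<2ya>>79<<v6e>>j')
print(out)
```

`findall` collects group 1 from the one match (1 total).

['in4>>79<<2ya>>79<<v6e']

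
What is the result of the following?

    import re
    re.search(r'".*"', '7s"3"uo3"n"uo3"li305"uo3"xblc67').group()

'"3"uo3"n"uo3"li305"uo3"'

The match spans [2:25] → '"3"uo3"n"uo3"li305"uo3"'.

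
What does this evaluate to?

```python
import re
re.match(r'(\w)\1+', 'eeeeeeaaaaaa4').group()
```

A backreference is literal: `\1` must see the identical characters the first group matched.
`match` is anchored at position 0; if the pattern doesn't fit there, it returns None.
The match spans [0:6] → 'eeeeee'.
Captured: group 1 = 'e'.

'eeeeee'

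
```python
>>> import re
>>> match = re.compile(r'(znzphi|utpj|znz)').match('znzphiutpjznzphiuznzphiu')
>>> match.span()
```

(0, 6)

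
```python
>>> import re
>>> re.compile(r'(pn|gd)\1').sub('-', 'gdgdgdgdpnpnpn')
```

'---pn'

`\1` has to match the exact text group 1 already captured.
Matches: at [0:4] → 'gdgd'; at [4:8] → 'gdgd'; at [8:12] → 'pnpn'.
Every occurrence is swapped for '-'.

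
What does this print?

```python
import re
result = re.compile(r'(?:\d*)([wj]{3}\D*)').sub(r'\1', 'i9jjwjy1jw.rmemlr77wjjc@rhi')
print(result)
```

The pattern matches zero or more of a digit (non-capturing group); then exactly 3 of one of [wj], then zero or more of a non-digit (captured).
The replacement refers to a captured group, so each match is rewritten using its own captured text.

ijjwjy1jw.rmemlrwjjc@rhi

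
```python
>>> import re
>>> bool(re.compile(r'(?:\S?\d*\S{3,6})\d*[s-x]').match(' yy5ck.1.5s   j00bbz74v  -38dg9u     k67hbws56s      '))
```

False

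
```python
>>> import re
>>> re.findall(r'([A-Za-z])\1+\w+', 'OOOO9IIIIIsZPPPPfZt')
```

['O']

After group 1 captures some text, `\1` only succeeds where that same text appears again.
Walking the string: at [0:19] match 'OOOO9IIIIIsZPPPPfZt', group 1 = 'O'.
`findall` collects group 1 from the one match (1 total).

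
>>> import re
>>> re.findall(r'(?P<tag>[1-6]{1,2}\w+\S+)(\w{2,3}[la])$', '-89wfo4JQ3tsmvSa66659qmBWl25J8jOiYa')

[('4JQ3tsmvSa66659qmBWl25J8jO', 'iYa')]

The pattern matches 1 to 2 of a character in [1-6], then one or more of a word character, then one or more of a non-whitespace character (captured as 'tag'); then 2 to 3 of a word character, then one of [la] (captured); then anchored at the end.
Matches: at [6:35] match '4JQ3tsmvSa66659qmBWl25J8jOiYa', groups = ('4JQ3tsmvSa66659qmBWl25J8jO', 'iYa').
Multiple groups make `findall` return tuples — one 2-tuple for the one match.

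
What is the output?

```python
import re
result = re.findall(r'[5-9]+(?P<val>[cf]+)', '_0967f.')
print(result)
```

This matches one or more of a character in [5-9]; then one or more of one of [cf] (captured as 'val').
Walking the string: at [2:6] match '967f', group 1 = 'f'.
With a single group, `findall` returns only what that group captured — 1 item.

['f']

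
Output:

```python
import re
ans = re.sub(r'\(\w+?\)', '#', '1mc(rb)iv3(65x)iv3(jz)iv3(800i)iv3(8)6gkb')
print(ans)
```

1mc#iv3#iv3#iv3#iv3#6gkb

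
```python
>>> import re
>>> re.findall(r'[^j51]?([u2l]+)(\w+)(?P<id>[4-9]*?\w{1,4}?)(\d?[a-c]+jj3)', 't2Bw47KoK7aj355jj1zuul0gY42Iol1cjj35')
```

This matches optionally any character except [j51]; then one or more of one of [u2l] (captured); then one or more of a word character (captured); then zero or more of a character in [4-9] (lazy), then 1 to 4 of a word character (lazy) (captured as 'id'); then optionally a digit, then one or more of a character in [a-c], then the literal 'jj3' (captured).
Scanning left to right: at [0:35] match 't2Bw47KoK7aj355jj1zuul0gY42Iol1cjj3', groups = ('2', 'Bw47KoK7aj355jj1zuul0gY42Iol', '1', 'cjj3').
With 4 capturing groups, `findall` returns a 4-tuple per match.

[('2', 'Bw47KoK7aj355jj1zuul0gY42Iol', '1', 'cjj3')]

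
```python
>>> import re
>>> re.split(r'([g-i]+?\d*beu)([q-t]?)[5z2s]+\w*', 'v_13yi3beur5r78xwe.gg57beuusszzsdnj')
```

Pattern: one or more of a character in [g-i] (lazy), then zero or more of a digit, then the literal 'beu' (captured); then optionally a character in [q-t] (captured); then one or more of one of [5z2s], then zero or more of a word character.
Because the pattern has a capturing group, `split` also inserts each captured text between the pieces.

['v_13y', 'i3beu', 'r', '.gg57beuusszzsdnj']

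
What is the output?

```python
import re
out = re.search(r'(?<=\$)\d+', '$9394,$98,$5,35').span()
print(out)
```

(1, 5)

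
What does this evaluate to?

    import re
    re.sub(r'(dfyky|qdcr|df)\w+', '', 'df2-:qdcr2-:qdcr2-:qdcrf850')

'-:-:-:'

Each match is replaced by ''.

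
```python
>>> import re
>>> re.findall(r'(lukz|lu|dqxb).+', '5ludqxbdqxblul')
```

['lu']

Because there's exactly one group, `findall` drops the full match and keeps group 1 from the one hit.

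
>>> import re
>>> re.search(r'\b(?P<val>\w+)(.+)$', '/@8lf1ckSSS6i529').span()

The pattern matches a word boundary (`\b`, zero-width); then one or more of a word character (captured as 'val'); then one or more of any character (captured); then anchored at the end.
`search` walks the string left to right and returns the first match it finds.
The match spans [2:16] → '8lf1ckSSS6i529'.
Captured: group 1 = '8lf1ckSSS6i52', group 2 = '9'.

(2, 16)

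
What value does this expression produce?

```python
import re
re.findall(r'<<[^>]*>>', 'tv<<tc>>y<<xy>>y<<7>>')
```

Matches: at [2:8] → '<<tc>>'; at [9:15] → '<<xy>>'; at [16:21] → '<<7>>'.
`findall` yields the raw match text (3 of them) because the pattern has no groups.

['<<tc>>', '<<xy>>', '<<7>>']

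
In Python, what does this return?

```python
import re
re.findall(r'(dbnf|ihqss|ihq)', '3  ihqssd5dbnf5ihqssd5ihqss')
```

`|` is ordered: at each position the engine commits to the first alternative that works.
Matches: at [3:8] match 'ihqss', group 1 = 'ihqss'; at [10:14] match 'dbnf', group 1 = 'dbnf'; at [15:20] match 'ihqss', group 1 = 'ihqss'; at [22:27] match 'ihqss', group 1 = 'ihqss'.
Because there's exactly one group, `findall` drops the full match and keeps group 1 from each hit.

['ihqss', 'dbnf', 'ihqss', 'ihqss']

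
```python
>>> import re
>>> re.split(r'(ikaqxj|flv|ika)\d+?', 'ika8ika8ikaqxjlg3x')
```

Matches to split on: at [0:4] → 'ika8'; at [4:8] → 'ika8'.
`re.split` interleaves the captured-group text with the surrounding fragments.

['', 'ika', '', 'ika', 'ikaqxjlg3x']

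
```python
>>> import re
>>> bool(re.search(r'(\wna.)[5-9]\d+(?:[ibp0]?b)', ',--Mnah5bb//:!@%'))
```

False

This matches a word character, then the literal 'na', then any character (captured); then a character in [5-9], then one or more of a digit; then optionally one of [ibp0], then the literal 'b' (non-capturing group).
Unlike `match`, `search` isn't anchored — it looks for the pattern anywhere in the string.
Here no position works, so the call returns None, and `bool(None)` is False.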